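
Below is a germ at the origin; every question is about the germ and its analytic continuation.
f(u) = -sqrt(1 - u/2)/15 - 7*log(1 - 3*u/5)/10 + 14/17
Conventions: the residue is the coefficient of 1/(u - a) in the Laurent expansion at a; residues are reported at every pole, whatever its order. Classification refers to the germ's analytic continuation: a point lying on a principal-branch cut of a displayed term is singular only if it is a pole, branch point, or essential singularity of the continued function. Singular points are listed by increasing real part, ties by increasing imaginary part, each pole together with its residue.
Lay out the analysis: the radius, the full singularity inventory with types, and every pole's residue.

Branch term (-1/15)*sqrt(1 - u/(2)): its argument vanishes at u = 2, a square-root branch point, modulus 2.
Branch term (-7/10)*log(1 - u/(5/3)): its argument vanishes at u = 5/3, a logarithmic branch point, modulus 5/3.
The radius of convergence is the smallest modulus among the singular points: 5/3.
List the singular points by increasing real part (a conjugate pair: the negative imaginary part first).

Radius of convergence at 0: 5/3.
At 5/3: a logarithmic branch point.
At 2: an algebraic (square-root) branch point.


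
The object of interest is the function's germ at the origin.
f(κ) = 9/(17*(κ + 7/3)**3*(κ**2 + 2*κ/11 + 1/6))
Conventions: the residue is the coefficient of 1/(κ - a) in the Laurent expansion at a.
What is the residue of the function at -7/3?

The residue is 1042822836/18414513611.

At the order-3 pole -7/3 set g(κ) = (κ - (-7/3))^3*f(κ) = 9/(17*(κ**2 + 2*κ/11 + 1/6)).
Order-3 pole: residue = g''(a)/2; g''(-7/3) = 2085645672/18414513611, so the residue is 1042822836/18414513611.


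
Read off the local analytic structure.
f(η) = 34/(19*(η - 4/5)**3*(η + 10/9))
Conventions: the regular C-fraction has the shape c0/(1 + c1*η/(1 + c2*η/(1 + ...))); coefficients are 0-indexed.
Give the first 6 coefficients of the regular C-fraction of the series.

The regular C-fraction coefficients are [-3825/1216, -57/20, 35/76, -1745/798, 115805/58632, 974575/3403448].

Taylor coefficients (expand at 0): a_0 = -3825/1216, a_1 = -2295/256, a_2 = -104193/4864, a_3 = -8202177/194560, a_4 = -601206003/7782400, a_5 = -20555245071/155648000.
c0 = a_0 = -3825/1216. Peel one level at a time: if S = 1 + c*η/S' with S'(0) = 1, then c is the η-coefficient of S and S' = c*η/(S - 1).
S_1 = c0/f = 1 + (-57/20)*η + (21/16)*η^2 + ...; c1 = -57/20.
S_2 = c1*η/(S_1 - 1) = 1 + (35/76)*η + (8725/8664)*η^2 + ...; c2 = 35/76.
S_3 = c2*η/(S_2 - 1) = 1 + (-1745/798)*η + (30475/7056)*η^2 + ...; c3 = -1745/798.
S_4 = c3*η/(S_3 - 1) = 1 + (115805/58632)*η + (-13226375/23385792)*η^2 + ...; c4 = 115805/58632.
S_5 = c4*η/(S_4 - 1) = 1 + (974575/3403448)*η + ...; c5 = 974575/3403448.


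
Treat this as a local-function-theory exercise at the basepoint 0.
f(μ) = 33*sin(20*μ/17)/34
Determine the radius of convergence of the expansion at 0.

The factor sin(20*μ/17) is entire and contributes no finite singular point.
The polynomial part has no poles.
No finite singular points: the Taylor series at 0 converges everywhere.

The radius of convergence is infinite.


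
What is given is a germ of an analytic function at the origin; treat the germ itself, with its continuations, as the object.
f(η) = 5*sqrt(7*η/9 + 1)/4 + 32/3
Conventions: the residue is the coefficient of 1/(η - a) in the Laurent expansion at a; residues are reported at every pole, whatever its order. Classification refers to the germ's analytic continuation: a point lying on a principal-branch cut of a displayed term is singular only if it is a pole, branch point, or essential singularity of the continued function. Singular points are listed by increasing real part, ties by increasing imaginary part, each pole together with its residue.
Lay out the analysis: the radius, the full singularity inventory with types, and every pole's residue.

Branch term (5/4)*sqrt(1 - η/(-9/7)): its argument vanishes at η = -9/7, a square-root branch point, modulus 9/7.
The radius of convergence is the smallest modulus among the singular points: 9/7.

Radius of convergence at 0: 9/7.
At -9/7: an algebraic (square-root) branch point.


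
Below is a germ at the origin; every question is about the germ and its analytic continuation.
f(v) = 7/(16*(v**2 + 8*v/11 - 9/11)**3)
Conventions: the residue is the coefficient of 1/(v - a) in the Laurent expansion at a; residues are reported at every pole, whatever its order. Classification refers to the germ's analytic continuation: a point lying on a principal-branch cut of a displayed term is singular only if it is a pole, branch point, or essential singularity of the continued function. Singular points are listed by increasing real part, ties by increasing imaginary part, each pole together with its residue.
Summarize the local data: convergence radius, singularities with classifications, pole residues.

Denominator factor (v**2 + 8*v/11 - 9/11)^3: discriminant 460/121, real irrational roots -4/11 + (1/11)*sqrt(115) and -4/11 - (1/11)*sqrt(115); poles of order 3, moduli -4/11 + (1/11)*sqrt(115) and 4/11 + (1/11)*sqrt(115).
The radius of convergence is the smallest modulus among the singular points: -4/11 + (1/11)*sqrt(115).
The factor v**2 + 8*v/11 - 9/11 splits as (v - a)(v - a') with a = -4/11 - (1/11)*sqrt(115), a' = -4/11 + (1/11)*sqrt(115). At the order-3 pole a set g(v) = (v - a)^3*f(v) = [7/16] / (v - a')^3.
Order-3 pole: residue = g''(a)/2; g''(-4/11 - (1/11)*sqrt(115)) = -(3382071/194672000)*sqrt(115), so the residue is -(3382071/389344000)*sqrt(115).
The factor v**2 + 8*v/11 - 9/11 splits as (v - a)(v - a') with a = -4/11 + (1/11)*sqrt(115), a' = -4/11 - (1/11)*sqrt(115). At the order-3 pole a set g(v) = (v - a)^3*f(v) = [7/16] / (v - a')^3.
Order-3 pole: residue = g''(a)/2; g''(-4/11 + (1/11)*sqrt(115)) = (3382071/194672000)*sqrt(115), so the residue is (3382071/389344000)*sqrt(115).
List the singular points by increasing real part (a conjugate pair: the negative imaginary part first).

Radius of convergence at 0: -4/11 + (1/11)*sqrt(115).
At -4/11 - (1/11)*sqrt(115): a pole of order 3; residue -(3382071/389344000)*sqrt(115).
At -4/11 + (1/11)*sqrt(115): a pole of order 3; residue (3382071/389344000)*sqrt(115).


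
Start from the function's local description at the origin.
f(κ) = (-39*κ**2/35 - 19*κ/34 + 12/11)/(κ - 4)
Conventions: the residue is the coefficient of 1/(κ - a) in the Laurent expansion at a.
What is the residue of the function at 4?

At the order-1 pole 4 set g(κ) = (κ - (4))*f(κ) = -39*κ**2/35 - 19*κ/34 + 12/11.
Simple pole: residue = g(a) at a = 4, which is -124178/6545.

The residue is -124178/6545.


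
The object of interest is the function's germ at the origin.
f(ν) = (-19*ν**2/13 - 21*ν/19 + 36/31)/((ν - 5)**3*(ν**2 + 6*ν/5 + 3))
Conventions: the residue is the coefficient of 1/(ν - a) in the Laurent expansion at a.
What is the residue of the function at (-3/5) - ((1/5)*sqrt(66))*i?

The residue is (-6660027/940471025) - ((41501533/82761450200)*sqrt(66))*i.

The factor ν**2 + 6*ν/5 + 3 splits as (ν - a)(ν - a') with a = (-3/5) - ((1/5)*sqrt(66))*i, a' = (-3/5) + ((1/5)*sqrt(66))*i. At the order-1 pole a set g(ν) = (ν - a)*f(ν) = [(-19*ν**2/13 - 21*ν/19 + 36/31)/(ν - 5)**3] / (ν - a').
Simple pole: residue = g(a) at a = (-3/5) - ((1/5)*sqrt(66))*i, which is (-6660027/940471025) - ((41501533/82761450200)*sqrt(66))*i.


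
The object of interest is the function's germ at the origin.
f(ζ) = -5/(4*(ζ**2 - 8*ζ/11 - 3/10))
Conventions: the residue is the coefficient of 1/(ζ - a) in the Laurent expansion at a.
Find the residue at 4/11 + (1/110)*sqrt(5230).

The factor ζ**2 - 8*ζ/11 - 3/10 splits as (ζ - a)(ζ - a') with a = 4/11 + (1/110)*sqrt(5230), a' = 4/11 - (1/110)*sqrt(5230). At the order-1 pole a set g(ζ) = (ζ - a)*f(ζ) = [-5/4] / (ζ - a').
Simple pole: residue = g(a) at a = 4/11 + (1/110)*sqrt(5230), which is -(55/4184)*sqrt(5230).

The residue is -(55/4184)*sqrt(5230).


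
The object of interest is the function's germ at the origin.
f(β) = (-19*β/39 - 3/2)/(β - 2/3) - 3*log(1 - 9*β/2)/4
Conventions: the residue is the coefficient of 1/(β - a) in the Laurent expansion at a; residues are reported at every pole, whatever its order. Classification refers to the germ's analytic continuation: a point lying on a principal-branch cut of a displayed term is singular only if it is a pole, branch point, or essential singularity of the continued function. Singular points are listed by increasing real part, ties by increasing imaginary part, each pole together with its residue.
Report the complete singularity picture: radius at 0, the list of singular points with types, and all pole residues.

Radius of convergence at 0: 2/9.
At 2/9: a logarithmic branch point.
At 2/3: a pole of order 1; residue -427/234.

Denominator factor (β - 2/3): pole of order 1 at 2/3, modulus 2/3.
Branch term (-3/4)*log(1 - β/(2/9)): its argument vanishes at β = 2/9, a logarithmic branch point, modulus 2/9.
The radius of convergence is the smallest modulus among the singular points: 2/9.
The branch term is analytic at 2/3 and contributes nothing to the residue; only the rational part matters.
At the order-1 pole 2/3 set g(β) = (β - (2/3))*(rational part) = -19*β/39 - 3/2.
Simple pole: residue = g(a) at a = 2/3, which is -427/234.
List the singular points by increasing real part (a conjugate pair: the negative imaginary part first).


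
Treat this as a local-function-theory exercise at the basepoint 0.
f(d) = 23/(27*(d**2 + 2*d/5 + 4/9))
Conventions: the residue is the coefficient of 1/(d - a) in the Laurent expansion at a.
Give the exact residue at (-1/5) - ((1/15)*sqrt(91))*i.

The factor d**2 + 2*d/5 + 4/9 splits as (d - a)(d - a') with a = (-1/5) - ((1/15)*sqrt(91))*i, a' = (-1/5) + ((1/15)*sqrt(91))*i. At the order-1 pole a set g(d) = (d - a)*f(d) = [23/27] / (d - a').
Simple pole: residue = g(a) at a = (-1/5) - ((1/15)*sqrt(91))*i, which is ((115/1638)*sqrt(91))*i.

The residue is ((115/1638)*sqrt(91))*i.


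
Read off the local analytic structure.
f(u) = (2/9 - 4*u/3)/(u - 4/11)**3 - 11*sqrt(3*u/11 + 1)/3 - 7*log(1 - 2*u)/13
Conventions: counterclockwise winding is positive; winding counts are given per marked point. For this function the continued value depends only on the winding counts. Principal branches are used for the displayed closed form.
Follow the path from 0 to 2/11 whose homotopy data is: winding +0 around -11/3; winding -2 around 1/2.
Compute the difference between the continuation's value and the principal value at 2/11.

The rational part is single-valued and drops out of the difference; each branch term changes only by its own monodromy.
(-11/3)*sqrt(1 - u/(-11/3)): winding +0 is even, the square root returns to the same sheet, contribution 0.
(-7/13)*log(1 - u/(1/2)): each positive loop around 1/2 adds 2*pi*i to the log, so winding -2 contributes (-7/13)*(-2)*2*pi*i = (28/13)*pi*i.
Summing the contributions at u = 2/11 gives (28/13)*pi*i.

Continued minus principal equals (28/13)*pi*i.


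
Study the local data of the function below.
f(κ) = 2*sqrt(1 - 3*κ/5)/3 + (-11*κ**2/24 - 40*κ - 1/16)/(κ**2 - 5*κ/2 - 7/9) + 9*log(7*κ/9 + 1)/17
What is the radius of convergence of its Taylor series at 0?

Denominator factor (κ**2 - 5*κ/2 - 7/9): discriminant 337/36, real irrational roots 5/4 + (1/12)*sqrt(337) and 5/4 - (1/12)*sqrt(337); poles of order 1, moduli 5/4 + (1/12)*sqrt(337) and -5/4 + (1/12)*sqrt(337).
Branch term (2/3)*sqrt(1 - κ/(5/3)): its argument vanishes at κ = 5/3, a square-root branch point, modulus 5/3.
Branch term (9/17)*log(1 - κ/(-9/7)): its argument vanishes at κ = -9/7, a logarithmic branch point, modulus 9/7.
The radius of convergence is the smallest modulus among the singular points: -5/4 + (1/12)*sqrt(337).

The radius of convergence is -5/4 + (1/12)*sqrt(337).


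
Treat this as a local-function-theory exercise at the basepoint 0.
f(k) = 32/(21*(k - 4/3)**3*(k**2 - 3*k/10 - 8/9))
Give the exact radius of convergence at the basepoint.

The radius of convergence is -3/20 + (1/60)*sqrt(3281).

Denominator factor (k**2 - 3*k/10 - 8/9): discriminant 3281/900, real irrational roots 3/20 + (1/60)*sqrt(3281) and 3/20 - (1/60)*sqrt(3281); poles of order 1, moduli 3/20 + (1/60)*sqrt(3281) and -3/20 + (1/60)*sqrt(3281).
Denominator factor (k - 4/3)^3: pole of order 3 at 4/3, modulus 4/3.
The radius of convergence is the smallest modulus among the singular points: -3/20 + (1/60)*sqrt(3281).


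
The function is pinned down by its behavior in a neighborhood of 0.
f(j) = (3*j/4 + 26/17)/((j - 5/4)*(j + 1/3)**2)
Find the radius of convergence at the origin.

The radius of convergence is 1/3.

Denominator factor (j + 1/3)^2: pole of order 2 at -1/3, modulus 1/3.
Denominator factor (j - 5/4): pole of order 1 at 5/4, modulus 5/4.
The radius of convergence is the smallest modulus among the singular points: 1/3.


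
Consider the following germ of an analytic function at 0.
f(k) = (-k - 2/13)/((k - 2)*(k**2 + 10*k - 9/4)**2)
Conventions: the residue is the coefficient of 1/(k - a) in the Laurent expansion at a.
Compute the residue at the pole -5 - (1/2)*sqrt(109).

The factor k**2 + 10*k - 9/4 splits as (k - a)(k - a') with a = -5 - (1/2)*sqrt(109), a' = -5 + (1/2)*sqrt(109). At the order-2 pole a set g(k) = (k - a)^2*f(k) = [(-k - 2/13)/(k - 2)] / (k - a')^2.
Order-2 pole: residue = g'(a); g'(-5 - (1/2)*sqrt(109)) = 224/98397 - (402202/1169054757)*sqrt(109), so the residue is 224/98397 - (402202/1169054757)*sqrt(109).

The residue is 224/98397 - (402202/1169054757)*sqrt(109).


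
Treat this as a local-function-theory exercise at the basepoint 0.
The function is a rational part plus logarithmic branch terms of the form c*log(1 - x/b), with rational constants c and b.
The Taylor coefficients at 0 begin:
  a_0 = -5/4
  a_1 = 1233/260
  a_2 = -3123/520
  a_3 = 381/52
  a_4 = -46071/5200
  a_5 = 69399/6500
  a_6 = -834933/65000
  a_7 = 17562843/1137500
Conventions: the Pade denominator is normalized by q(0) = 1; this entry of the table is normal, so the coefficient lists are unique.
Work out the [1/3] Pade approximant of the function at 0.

Taylor coefficients needed (read off): a_0 = -5/4, a_1 = 1233/260, a_2 = -3123/520, a_3 = 381/52, a_4 = -46071/5200.
Write the denominator as Q(x) = 1 + q1*x + q2*x^2 + q3*x^3. Requiring Q*f - P = O(x^5) with deg P <= 1 kills the coefficients of x^2..x^4 in Q*f:
  x^2: a_2 + q1*a_1 + q2*a_0 = 0, i.e. -3123/520 + (1233/260)*q1 + (-5/4)*q2 = 0.
  x^3: a_3 + q1*a_2 + q2*a_1 + q3*a_0 = 0, i.e. 381/52 + (-3123/520)*q1 + (1233/260)*q2 + (-5/4)*q3 = 0.
  x^4: a_4 + q1*a_3 + q2*a_2 + q3*a_1 = 0, i.e. -46071/5200 + (381/52)*q1 + (-3123/520)*q2 + (1233/260)*q3 = 0.
Solving this linear system: q1 = 353806962/274755929, q2 = 44385237/549511858, q3 = -52185471/2747559290.
The numerator is Q*f truncated at degree 1: P0 = a_0 = -5/4; P1 = a_1 + q1*a_0 = 223786797807/71436541540.

The Pade approximant has numerator coefficients [-5/4, 223786797807/71436541540]; denominator coefficients [1, 353806962/274755929, 44385237/549511858, -52185471/2747559290].


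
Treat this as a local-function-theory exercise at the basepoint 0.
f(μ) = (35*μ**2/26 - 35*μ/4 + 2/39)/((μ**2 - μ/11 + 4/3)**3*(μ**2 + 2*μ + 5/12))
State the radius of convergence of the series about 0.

Denominator factor (μ**2 + 2*μ + 5/12): discriminant 7/3, real irrational roots -1 + (1/6)*sqrt(21) and -1 - (1/6)*sqrt(21); poles of order 1, moduli 1 - (1/6)*sqrt(21) and 1 + (1/6)*sqrt(21).
Denominator factor (μ**2 - μ/11 + 4/3)^3: discriminant -1933/363, complex-conjugate roots (1/22) + ((1/66)*sqrt(5799))*i and (1/22) - ((1/66)*sqrt(5799))*i; poles of order 3, moduli (2/3)*sqrt(3) and (2/3)*sqrt(3).
The radius of convergence is the smallest modulus among the singular points: 1 - (1/6)*sqrt(21).

The radius of convergence is 1 - (1/6)*sqrt(21).


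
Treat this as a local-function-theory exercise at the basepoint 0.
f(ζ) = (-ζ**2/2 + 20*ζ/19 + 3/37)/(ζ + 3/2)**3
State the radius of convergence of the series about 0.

Denominator factor (ζ + 3/2)^3: pole of order 3 at -3/2, modulus 3/2.
The radius of convergence is the smallest modulus among the singular points: 3/2.

The radius of convergence is 3/2.


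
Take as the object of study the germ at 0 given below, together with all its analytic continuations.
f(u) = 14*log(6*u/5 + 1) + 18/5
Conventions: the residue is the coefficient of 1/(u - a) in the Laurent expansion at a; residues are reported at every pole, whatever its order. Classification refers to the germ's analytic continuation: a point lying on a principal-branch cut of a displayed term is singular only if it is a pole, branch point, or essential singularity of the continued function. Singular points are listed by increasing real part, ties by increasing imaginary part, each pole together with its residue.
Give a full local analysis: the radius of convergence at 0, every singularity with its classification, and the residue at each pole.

Radius of convergence at 0: 5/6.
At -5/6: a logarithmic branch point.

Branch term (14)*log(1 - u/(-5/6)): its argument vanishes at u = -5/6, a logarithmic branch point, modulus 5/6.
The radius of convergence is the smallest modulus among the singular points: 5/6.


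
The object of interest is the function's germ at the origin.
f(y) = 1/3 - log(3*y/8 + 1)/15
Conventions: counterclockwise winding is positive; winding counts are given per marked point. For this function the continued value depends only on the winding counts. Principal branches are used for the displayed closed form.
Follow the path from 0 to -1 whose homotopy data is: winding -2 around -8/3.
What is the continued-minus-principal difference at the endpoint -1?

Continued minus principal equals (4/15)*pi*i.

The rational part is single-valued and drops out of the difference; each branch term changes only by its own monodromy.
(-1/15)*log(1 - y/(-8/3)): each positive loop around -8/3 adds 2*pi*i to the log, so winding -2 contributes (-1/15)*(-2)*2*pi*i = (4/15)*pi*i.
Summing the contributions at y = -1 gives (4/15)*pi*i.


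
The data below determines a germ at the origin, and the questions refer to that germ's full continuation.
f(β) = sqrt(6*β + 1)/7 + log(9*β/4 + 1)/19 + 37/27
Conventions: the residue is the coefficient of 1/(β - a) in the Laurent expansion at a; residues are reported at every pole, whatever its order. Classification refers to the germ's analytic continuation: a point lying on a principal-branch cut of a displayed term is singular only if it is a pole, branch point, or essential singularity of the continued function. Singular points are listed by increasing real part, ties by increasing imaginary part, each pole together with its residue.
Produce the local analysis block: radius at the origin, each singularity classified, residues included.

Branch term (1/19)*log(1 - β/(-4/9)): its argument vanishes at β = -4/9, a logarithmic branch point, modulus 4/9.
Branch term (1/7)*sqrt(1 - β/(-1/6)): its argument vanishes at β = -1/6, a square-root branch point, modulus 1/6.
The radius of convergence is the smallest modulus among the singular points: 1/6.
List the singular points by increasing real part (a conjugate pair: the negative imaginary part first).

Radius of convergence at 0: 1/6.
At -4/9: a logarithmic branch point.
At -1/6: an algebraic (square-root) branch point.


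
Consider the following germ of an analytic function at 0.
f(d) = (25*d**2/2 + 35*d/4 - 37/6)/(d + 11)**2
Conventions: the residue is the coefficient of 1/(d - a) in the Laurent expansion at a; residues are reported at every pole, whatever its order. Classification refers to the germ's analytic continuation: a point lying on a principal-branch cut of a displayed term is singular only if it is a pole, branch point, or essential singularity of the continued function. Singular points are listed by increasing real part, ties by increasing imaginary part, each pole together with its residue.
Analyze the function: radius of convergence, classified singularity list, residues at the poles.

Denominator factor (d + 11)^2: pole of order 2 at -11, modulus 11.
The radius of convergence is the smallest modulus among the singular points: 11.
At the order-2 pole -11 set g(d) = (d - (-11))^2*f(d) = 25*d**2/2 + 35*d/4 - 37/6.
Order-2 pole: residue = g'(a); g'(-11) = -1065/4, so the residue is -1065/4.

Radius of convergence at 0: 11.
At -11: a pole of order 2; residue -1065/4.


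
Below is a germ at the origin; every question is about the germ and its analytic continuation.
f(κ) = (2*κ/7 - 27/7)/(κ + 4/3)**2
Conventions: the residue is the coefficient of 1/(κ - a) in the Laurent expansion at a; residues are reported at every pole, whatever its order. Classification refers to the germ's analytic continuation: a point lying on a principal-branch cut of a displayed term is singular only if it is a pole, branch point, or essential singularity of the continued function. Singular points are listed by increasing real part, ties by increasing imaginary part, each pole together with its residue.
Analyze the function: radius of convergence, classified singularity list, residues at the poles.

Denominator factor (κ + 4/3)^2: pole of order 2 at -4/3, modulus 4/3.
The radius of convergence is the smallest modulus among the singular points: 4/3.
At the order-2 pole -4/3 set g(κ) = (κ - (-4/3))^2*f(κ) = 2*κ/7 - 27/7.
Order-2 pole: residue = g'(a); g'(-4/3) = 2/7, so the residue is 2/7.

Radius of convergence at 0: 4/3.
At -4/3: a pole of order 2; residue 2/7.


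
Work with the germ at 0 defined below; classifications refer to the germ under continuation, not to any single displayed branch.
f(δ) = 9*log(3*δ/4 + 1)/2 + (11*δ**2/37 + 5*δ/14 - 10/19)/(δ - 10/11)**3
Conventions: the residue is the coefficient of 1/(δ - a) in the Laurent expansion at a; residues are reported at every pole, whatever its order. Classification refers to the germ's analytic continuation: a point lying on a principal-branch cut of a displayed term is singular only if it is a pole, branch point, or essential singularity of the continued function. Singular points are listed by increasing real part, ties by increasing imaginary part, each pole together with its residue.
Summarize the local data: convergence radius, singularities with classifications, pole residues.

Denominator factor (δ - 10/11)^3: pole of order 3 at 10/11, modulus 10/11.
Branch term (9/2)*log(1 - δ/(-4/3)): its argument vanishes at δ = -4/3, a logarithmic branch point, modulus 4/3.
The radius of convergence is the smallest modulus among the singular points: 10/11.
The branch term is analytic at 10/11 and contributes nothing to the residue; only the rational part matters.
At the order-3 pole 10/11 set g(δ) = (δ - (10/11))^3*(rational part) = 11*δ**2/37 + 5*δ/14 - 10/19.
Order-3 pole: residue = g''(a)/2; g''(10/11) = 22/37, so the residue is 11/37.
List the singular points by increasing real part (a conjugate pair: the negative imaginary part first).

Radius of convergence at 0: 10/11.
At -4/3: a logarithmic branch point.
At 10/11: a pole of order 3; residue 11/37.


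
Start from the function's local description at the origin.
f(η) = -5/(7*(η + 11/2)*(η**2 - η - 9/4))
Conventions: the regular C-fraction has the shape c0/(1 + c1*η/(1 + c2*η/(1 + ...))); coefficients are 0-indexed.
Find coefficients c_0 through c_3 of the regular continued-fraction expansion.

The regular C-fraction coefficients are [40/693, 62/99, 18/31, -224/279].

Taylor coefficients (expand at 0): a_0 = 40/693, a_1 = -2480/68607, a_2 = 296320/6792093, a_3 = -24074240/672417207.
c0 = a_0 = 40/693. Peel one level at a time: if S = 1 + c*η/S' with S'(0) = 1, then c is the η-coefficient of S and S' = c*η/(S - 1).
S_1 = c0/f = 1 + (62/99)*η + (-4/11)*η^2 + ...; c1 = 62/99.
S_2 = c1*η/(S_1 - 1) = 1 + (18/31)*η + (448/961)*η^2 + ...; c2 = 18/31.
S_3 = c2*η/(S_2 - 1) = 1 + (-224/279)*η + ...; c3 = -224/279.


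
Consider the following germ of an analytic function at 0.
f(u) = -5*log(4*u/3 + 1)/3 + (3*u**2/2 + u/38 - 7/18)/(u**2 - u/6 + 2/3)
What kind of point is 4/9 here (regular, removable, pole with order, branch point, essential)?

Denominator factors: u**2 - u/6 + 2/3 = 64/81 at u = 4/9 — none vanishes.
Branch term log(1 - u/(-3/4)): argument at 4/9 is 43/27, nonzero, so 4/9 is not its branch point (a point on a principal cut is still regular for the continued germ).
So the germ continues analytically to 4/9.

The point is a regular point.


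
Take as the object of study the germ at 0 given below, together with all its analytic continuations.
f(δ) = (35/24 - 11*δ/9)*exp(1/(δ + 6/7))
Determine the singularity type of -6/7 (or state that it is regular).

The exponent 1/(δ - (-6/7)) has a pole at -6/7, so exp(1/(δ - (-6/7))) takes every nonzero value near it: an essential singularity (not a pole of any order).

The point is an essential singularity.


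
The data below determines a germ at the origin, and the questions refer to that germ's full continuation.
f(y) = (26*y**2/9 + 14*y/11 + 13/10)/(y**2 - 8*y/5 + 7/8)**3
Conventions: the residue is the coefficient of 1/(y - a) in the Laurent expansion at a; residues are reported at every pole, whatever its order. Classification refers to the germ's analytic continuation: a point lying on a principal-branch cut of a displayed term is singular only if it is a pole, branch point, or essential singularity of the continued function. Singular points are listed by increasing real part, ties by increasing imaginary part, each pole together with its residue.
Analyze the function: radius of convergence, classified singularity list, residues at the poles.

Denominator factor (y**2 - 8*y/5 + 7/8)^3: discriminant -47/50, complex-conjugate roots (4/5) + ((1/20)*sqrt(94))*i and (4/5) - ((1/20)*sqrt(94))*i; poles of order 3, moduli (1/4)*sqrt(14) and (1/4)*sqrt(14).
The radius of convergence is the smallest modulus among the singular points: (1/4)*sqrt(14).
The factor y**2 - 8*y/5 + 7/8 splits as (y - a)(y - a') with a = (4/5) - ((1/20)*sqrt(94))*i, a' = (4/5) + ((1/20)*sqrt(94))*i. At the order-3 pole a set g(y) = (y - a)^3*f(y) = [26*y**2/9 + 14*y/11 + 13/10] / (y - a')^3.
Order-3 pole: residue = g''(a)/2; g''((4/5) - ((1/20)*sqrt(94))*i) = ((65241500/10278477)*sqrt(94))*i, so the residue is ((32620750/10278477)*sqrt(94))*i.
The factor y**2 - 8*y/5 + 7/8 splits as (y - a)(y - a') with a = (4/5) + ((1/20)*sqrt(94))*i, a' = (4/5) - ((1/20)*sqrt(94))*i. At the order-3 pole a set g(y) = (y - a)^3*f(y) = [26*y**2/9 + 14*y/11 + 13/10] / (y - a')^3.
Order-3 pole: residue = g''(a)/2; g''((4/5) + ((1/20)*sqrt(94))*i) = -((65241500/10278477)*sqrt(94))*i, so the residue is -((32620750/10278477)*sqrt(94))*i.
List the singular points by increasing real part (a conjugate pair: the negative imaginary part first).

Radius of convergence at 0: (1/4)*sqrt(14).
At (4/5) - ((1/20)*sqrt(94))*i: a pole of order 3; residue ((32620750/10278477)*sqrt(94))*i.
At (4/5) + ((1/20)*sqrt(94))*i: a pole of order 3; residue -((32620750/10278477)*sqrt(94))*i.


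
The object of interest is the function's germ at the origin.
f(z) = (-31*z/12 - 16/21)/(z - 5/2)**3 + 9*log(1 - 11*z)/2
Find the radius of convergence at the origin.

The radius of convergence is 1/11.

Denominator factor (z - 5/2)^3: pole of order 3 at 5/2, modulus 5/2.
Branch term (9/2)*log(1 - z/(1/11)): its argument vanishes at z = 1/11, a logarithmic branch point, modulus 1/11.
The radius of convergence is the smallest modulus among the singular points: 1/11.


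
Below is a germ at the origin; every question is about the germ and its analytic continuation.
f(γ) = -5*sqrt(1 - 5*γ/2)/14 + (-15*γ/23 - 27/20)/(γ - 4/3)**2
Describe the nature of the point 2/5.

The term (-5/14)*sqrt(1 - γ/(2/5)) has argument 1 - 2/5/(2/5) = 0 at 2/5: a square-root (algebraic, two-sheeted) branch point; the remaining terms are analytic or single-valued there.

The point is an algebraic (square-root) branch point.


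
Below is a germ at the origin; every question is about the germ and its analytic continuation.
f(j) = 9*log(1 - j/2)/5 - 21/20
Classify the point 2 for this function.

The point is a logarithmic branch point.

The term (9/5)*log(1 - j/(2)) has argument 1 - 2/(2) = 0 at 2: a logarithmic (infinitely-sheeted) branch point; the remaining terms are analytic or single-valued there.


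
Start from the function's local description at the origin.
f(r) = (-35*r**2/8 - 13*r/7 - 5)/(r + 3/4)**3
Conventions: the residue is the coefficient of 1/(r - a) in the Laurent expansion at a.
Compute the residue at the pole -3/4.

The residue is -35/8.

At the order-3 pole -3/4 set g(r) = (r - (-3/4))^3*f(r) = -35*r**2/8 - 13*r/7 - 5.
Order-3 pole: residue = g''(a)/2; g''(-3/4) = -35/4, so the residue is -35/8.


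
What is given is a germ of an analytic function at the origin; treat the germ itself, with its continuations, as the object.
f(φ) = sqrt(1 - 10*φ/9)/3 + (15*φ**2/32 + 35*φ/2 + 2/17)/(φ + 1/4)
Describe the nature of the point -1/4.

The point is a pole of order 1.

The denominator factor φ + 1/4 vanishes at -1/4 and appears to the power 1; the numerator there equals -36801/8704, nonzero, and no other factor vanishes.
The branch terms are analytic at this point.
Hence a pole whose order is the multiplicity, 1.


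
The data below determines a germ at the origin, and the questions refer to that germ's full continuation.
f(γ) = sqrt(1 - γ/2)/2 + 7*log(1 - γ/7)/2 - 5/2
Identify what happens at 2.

The point is an algebraic (square-root) branch point.

The term (1/2)*sqrt(1 - γ/(2)) has argument 1 - 2/(2) = 0 at 2: a square-root (algebraic, two-sheeted) branch point; the remaining terms are analytic or single-valued there.


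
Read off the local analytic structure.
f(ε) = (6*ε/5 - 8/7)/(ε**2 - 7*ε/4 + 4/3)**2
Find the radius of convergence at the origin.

The radius of convergence is (2/3)*sqrt(3).

Denominator factor (ε**2 - 7*ε/4 + 4/3)^2: discriminant -109/48, complex-conjugate roots (7/8) + ((1/24)*sqrt(327))*i and (7/8) - ((1/24)*sqrt(327))*i; poles of order 2, moduli (2/3)*sqrt(3) and (2/3)*sqrt(3).
The radius of convergence is the smallest modulus among the singular points: (2/3)*sqrt(3).


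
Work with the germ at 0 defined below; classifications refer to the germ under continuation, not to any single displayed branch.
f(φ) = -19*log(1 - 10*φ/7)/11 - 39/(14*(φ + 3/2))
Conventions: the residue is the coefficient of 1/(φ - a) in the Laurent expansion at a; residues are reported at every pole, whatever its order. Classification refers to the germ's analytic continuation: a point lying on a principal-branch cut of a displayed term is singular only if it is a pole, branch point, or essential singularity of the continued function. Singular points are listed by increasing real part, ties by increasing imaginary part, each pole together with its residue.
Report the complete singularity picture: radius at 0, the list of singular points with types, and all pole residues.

Denominator factor (φ + 3/2): pole of order 1 at -3/2, modulus 3/2.
Branch term (-19/11)*log(1 - φ/(7/10)): its argument vanishes at φ = 7/10, a logarithmic branch point, modulus 7/10.
The radius of convergence is the smallest modulus among the singular points: 7/10.
The branch term is analytic at -3/2 and contributes nothing to the residue; only the rational part matters.
At the order-1 pole -3/2 set g(φ) = (φ - (-3/2))*(rational part) = -39/14.
Simple pole: residue = g(a) at a = -3/2, which is -39/14.
List the singular points by increasing real part (a conjugate pair: the negative imaginary part first).

Radius of convergence at 0: 7/10.
At -3/2: a pole of order 1; residue -39/14.
At 7/10: a logarithmic branch point.


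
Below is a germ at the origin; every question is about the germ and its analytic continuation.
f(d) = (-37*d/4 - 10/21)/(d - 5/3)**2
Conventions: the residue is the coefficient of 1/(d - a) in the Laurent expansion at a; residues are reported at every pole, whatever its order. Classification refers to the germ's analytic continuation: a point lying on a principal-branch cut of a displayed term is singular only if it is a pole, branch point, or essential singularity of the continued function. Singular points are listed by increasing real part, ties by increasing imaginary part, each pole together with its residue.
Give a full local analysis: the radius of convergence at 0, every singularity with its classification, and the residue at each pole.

Denominator factor (d - 5/3)^2: pole of order 2 at 5/3, modulus 5/3.
The radius of convergence is the smallest modulus among the singular points: 5/3.
At the order-2 pole 5/3 set g(d) = (d - (5/3))^2*f(d) = -37*d/4 - 10/21.
Order-2 pole: residue = g'(a); g'(5/3) = -37/4, so the residue is -37/4.

Radius of convergence at 0: 5/3.
At 5/3: a pole of order 2; residue -37/4.


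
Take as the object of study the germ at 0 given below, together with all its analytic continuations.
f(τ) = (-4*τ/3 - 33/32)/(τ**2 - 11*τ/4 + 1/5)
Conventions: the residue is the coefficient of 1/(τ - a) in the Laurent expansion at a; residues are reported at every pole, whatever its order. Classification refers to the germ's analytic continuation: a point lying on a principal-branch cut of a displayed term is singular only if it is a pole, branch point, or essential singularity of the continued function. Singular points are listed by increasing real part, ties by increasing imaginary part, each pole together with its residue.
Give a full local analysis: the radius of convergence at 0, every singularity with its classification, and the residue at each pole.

Denominator factor (τ**2 - 11*τ/4 + 1/5): discriminant 541/80, real irrational roots 11/8 + (1/40)*sqrt(2705) and 11/8 - (1/40)*sqrt(2705); poles of order 1, moduli 11/8 + (1/40)*sqrt(2705) and 11/8 - (1/40)*sqrt(2705).
The radius of convergence is the smallest modulus among the singular points: 11/8 - (1/40)*sqrt(2705).
The factor τ**2 - 11*τ/4 + 1/5 splits as (τ - a)(τ - a') with a = 11/8 - (1/40)*sqrt(2705), a' = 11/8 + (1/40)*sqrt(2705). At the order-1 pole a set g(τ) = (τ - a)*f(τ) = [-4*τ/3 - 33/32] / (τ - a').
Simple pole: residue = g(a) at a = 11/8 - (1/40)*sqrt(2705), which is -2/3 + (275/12984)*sqrt(2705).
The factor τ**2 - 11*τ/4 + 1/5 splits as (τ - a)(τ - a') with a = 11/8 + (1/40)*sqrt(2705), a' = 11/8 - (1/40)*sqrt(2705). At the order-1 pole a set g(τ) = (τ - a)*f(τ) = [-4*τ/3 - 33/32] / (τ - a').
Simple pole: residue = g(a) at a = 11/8 + (1/40)*sqrt(2705), which is -2/3 - (275/12984)*sqrt(2705).
List the singular points by increasing real part (a conjugate pair: the negative imaginary part first).

Radius of convergence at 0: 11/8 - (1/40)*sqrt(2705).
At 11/8 - (1/40)*sqrt(2705): a pole of order 1; residue -2/3 + (275/12984)*sqrt(2705).
At 11/8 + (1/40)*sqrt(2705): a pole of order 1; residue -2/3 - (275/12984)*sqrt(2705).


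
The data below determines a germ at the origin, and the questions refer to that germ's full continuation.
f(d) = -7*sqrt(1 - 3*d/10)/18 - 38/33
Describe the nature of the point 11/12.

There is no denominator, hence no pole anywhere.
Branch term sqrt(1 - d/(10/3)): argument at 11/12 is 29/40, nonzero, so 11/12 is not its branch point (a point on a principal cut is still regular for the continued germ).
So the germ continues analytically to 11/12.

The point is a regular point.


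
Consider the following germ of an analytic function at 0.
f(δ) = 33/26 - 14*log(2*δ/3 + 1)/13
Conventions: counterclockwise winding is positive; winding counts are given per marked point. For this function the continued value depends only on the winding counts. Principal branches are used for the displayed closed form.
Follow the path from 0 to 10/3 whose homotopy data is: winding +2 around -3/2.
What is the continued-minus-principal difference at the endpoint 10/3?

Continued minus principal equals -(56/13)*pi*i.

The rational part is single-valued and drops out of the difference; each branch term changes only by its own monodromy.
(-14/13)*log(1 - δ/(-3/2)): each positive loop around -3/2 adds 2*pi*i to the log, so winding +2 contributes (-14/13)*(2)*2*pi*i = -(56/13)*pi*i.
Summing the contributions at δ = 10/3 gives -(56/13)*pi*i.


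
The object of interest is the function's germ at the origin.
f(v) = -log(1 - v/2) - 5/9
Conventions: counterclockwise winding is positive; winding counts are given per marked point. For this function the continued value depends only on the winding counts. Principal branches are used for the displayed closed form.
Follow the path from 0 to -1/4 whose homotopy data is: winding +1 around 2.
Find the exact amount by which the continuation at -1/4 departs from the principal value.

The rational part is single-valued and drops out of the difference; each branch term changes only by its own monodromy.
(-1)*log(1 - v/(2)): each positive loop around 2 adds 2*pi*i to the log, so winding +1 contributes (-1)*(1)*2*pi*i = -(2)*pi*i.
Summing the contributions at v = -1/4 gives -(2)*pi*i.

Continued minus principal equals -(2)*pi*i.


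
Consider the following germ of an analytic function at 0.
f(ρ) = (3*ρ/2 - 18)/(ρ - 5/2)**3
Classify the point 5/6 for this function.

Denominator factors: ρ - 5/2 = -5/3 at ρ = 5/6 — none vanishes.
So the germ continues analytically to 5/6.

The point is a regular point.


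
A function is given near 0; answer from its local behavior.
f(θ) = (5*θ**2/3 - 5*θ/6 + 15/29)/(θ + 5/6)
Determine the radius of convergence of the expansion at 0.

Denominator factor (θ + 5/6): pole of order 1 at -5/6, modulus 5/6.
The radius of convergence is the smallest modulus among the singular points: 5/6.

The radius of convergence is 5/6.


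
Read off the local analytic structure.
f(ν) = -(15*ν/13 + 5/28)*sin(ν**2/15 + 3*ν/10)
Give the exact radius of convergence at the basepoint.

The factor -sin(ν**2/15 + 3*ν/10) is entire and contributes no finite singular point.
The polynomial part has no poles.
No finite singular points: the Taylor series at 0 converges everywhere.

The radius of convergence is infinite.


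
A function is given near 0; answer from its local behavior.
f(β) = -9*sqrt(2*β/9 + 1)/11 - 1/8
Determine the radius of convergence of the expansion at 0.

The radius of convergence is 9/2.

Branch term (-9/11)*sqrt(1 - β/(-9/2)): its argument vanishes at β = -9/2, a square-root branch point, modulus 9/2.
The radius of convergence is the smallest modulus among the singular points: 9/2.


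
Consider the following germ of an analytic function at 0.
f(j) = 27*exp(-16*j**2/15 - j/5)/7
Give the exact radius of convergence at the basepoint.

The radius of convergence is infinite.

The factor exp(-16*j**2/15 - j/5) is entire and contributes no finite singular point.
The polynomial part has no poles.
No finite singular points: the Taylor series at 0 converges everywhere.


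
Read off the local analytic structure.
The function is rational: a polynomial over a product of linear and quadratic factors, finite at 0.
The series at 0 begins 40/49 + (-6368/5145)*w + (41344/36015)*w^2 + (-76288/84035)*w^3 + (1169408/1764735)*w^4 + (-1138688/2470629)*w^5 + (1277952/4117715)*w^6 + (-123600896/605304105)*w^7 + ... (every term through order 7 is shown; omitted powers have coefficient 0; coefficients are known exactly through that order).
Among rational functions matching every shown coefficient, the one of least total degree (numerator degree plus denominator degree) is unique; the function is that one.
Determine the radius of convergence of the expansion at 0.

No rational of total degree below 3 reproduces all 8 coefficients; solving the [1/2] Pade equations on them gives f(w) = (5/2 - 14*w/15)/(w + 7/4)**2, whose expansion matches every shown term.
Denominator factor (w + 7/4)^2: pole of order 2 at -7/4, modulus 7/4.
The radius of convergence is the smallest modulus among the singular points: 7/4.

The radius of convergence is 7/4.


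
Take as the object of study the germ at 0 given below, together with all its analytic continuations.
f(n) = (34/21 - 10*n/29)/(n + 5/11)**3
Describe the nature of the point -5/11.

The point is a pole of order 3.

The denominator factor n + 5/11 vanishes at -5/11 and appears to the power 3; the numerator there equals 11896/6699, nonzero, and no other factor vanishes.
Hence a pole whose order is the multiplicity, 3.
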